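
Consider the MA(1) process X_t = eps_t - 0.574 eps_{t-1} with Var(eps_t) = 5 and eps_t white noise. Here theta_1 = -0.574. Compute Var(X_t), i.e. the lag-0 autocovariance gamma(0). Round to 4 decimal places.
\gamma(0) = 6.6474

For an MA(q) process X_t = eps_t + sum_i theta_i eps_{t-i} with
Var(eps_t) = sigma^2, the variance is
  gamma(0) = sigma^2 * (1 + sum_i theta_i^2).
  sum_i theta_i^2 = (-0.574)^2 = 0.329476.
  gamma(0) = 5 * (1 + 0.329476) = 5 * 1.329476 = 6.64738, which rounds to 6.6474.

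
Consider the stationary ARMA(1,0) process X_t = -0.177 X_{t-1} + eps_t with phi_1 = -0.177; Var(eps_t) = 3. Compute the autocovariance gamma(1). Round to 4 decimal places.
\gamma(1) = -0.5482

Multiply the model equation by X_{t-k} and take expectations. With theta_0 = psi_0 = 1 and psi_j the MA(infinity) weights, this gives
  gamma(k) - sum_i phi_i gamma(k-i) = c_k,
  c_k = sigma^2 * sum_{j=k..q} theta_j psi_{j-k}   (c_k = 0 for k > q),
using gamma(-m) = gamma(m).
Pure AR (q = 0): c_0 = sigma^2 = 3, c_k = 0 for k >= 1.
Equations for k = 0 and k = 1 (AR order 1):
  gamma(0) = phi_1 gamma(1) + c_0
  gamma(1) = phi_1 gamma(0) + c_1
Substituting the second into the first: gamma(0) (1 - phi_1^2) = c_0 + phi_1 c_1, so
  gamma(0) = c_0 / (1 - phi_1^2) = 3 / (1 - (-0.177)^2) = 3 / 0.968671 = 3.097027.
  gamma(1) = phi_1 gamma(0) = (-0.177)(3.097027) = -0.548174.
Therefore gamma(1) = -0.5482 (to 4 decimal places).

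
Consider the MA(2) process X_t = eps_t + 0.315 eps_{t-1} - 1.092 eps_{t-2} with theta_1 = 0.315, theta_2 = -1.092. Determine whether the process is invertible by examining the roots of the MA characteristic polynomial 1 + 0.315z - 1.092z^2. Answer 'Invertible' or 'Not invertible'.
\text{Not invertible}

The MA(q) characteristic polynomial is P(z) = 1 + 0.315z - 1.092z^2.
Invertibility requires all roots to lie outside the unit circle, i.e. |z| > 1 for every root.
Set 1 + (0.315) z + (-1.092) z^2 = 0, i.e. a z^2 + b z + c = 0 with a = -1.092, b = 0.315, c = 1.
Discriminant D = b^2 - 4ac = (0.315)^2 - 4*(-1.092)*1 = 0.099225 - (-4.368) = 4.467225.
D >= 0, so the roots are real: z = (-b +/- sqrt(D)) / (2a) = (-0.315 +/- 2.113581) / (-2.184).
  z_1 = (-0.315 + 2.113581) / (-2.184) = -0.8235,   |z_1| = 0.8235.
  z_2 = (-0.315 - 2.113581) / (-2.184) = 1.112,   |z_2| = 1.112.
Moduli of all roots: 0.8235, 1.1120.
All moduli strictly greater than 1? No.
Verdict: Not invertible.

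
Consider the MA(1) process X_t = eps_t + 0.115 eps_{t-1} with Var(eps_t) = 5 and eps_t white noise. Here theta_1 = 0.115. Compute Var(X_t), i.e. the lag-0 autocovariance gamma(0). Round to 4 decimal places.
\gamma(0) = 5.0661

For an MA(q) process X_t = eps_t + sum_i theta_i eps_{t-i} with
Var(eps_t) = sigma^2, the variance is
  gamma(0) = sigma^2 * (1 + sum_i theta_i^2).
  sum_i theta_i^2 = (0.115)^2 = 0.013225.
  gamma(0) = 5 * (1 + 0.013225) = 5 * 1.013225 = 5.066125, which rounds to 5.0661.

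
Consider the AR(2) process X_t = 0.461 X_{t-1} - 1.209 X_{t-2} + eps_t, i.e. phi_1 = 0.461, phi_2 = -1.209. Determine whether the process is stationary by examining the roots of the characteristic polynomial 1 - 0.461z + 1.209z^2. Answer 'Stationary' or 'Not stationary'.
\text{Not stationary}

The AR(p) characteristic polynomial is P(z) = 1 - 0.461z + 1.209z^2.
Stationarity requires all roots to lie outside the unit circle, i.e. |z| > 1 for every root.
Set 1 + (-0.461) z + (1.209) z^2 = 0, i.e. a z^2 + b z + c = 0 with a = 1.209, b = -0.461, c = 1.
Discriminant D = b^2 - 4ac = (-0.461)^2 - 4*(1.209)*1 = 0.212521 - (4.836) = -4.623479.
D < 0, so the roots are the complex-conjugate pair z = (-b +/- i sqrt(-D)) / (2a) = 0.1907 +/- 0.8893i.
For a conjugate pair |z|^2 = z * conj(z) = (product of roots) = c/a = 1/(1.209) = 0.82713, so |z| = sqrt(0.82713) = 0.9095 for both roots.
Moduli of all roots: 0.9095, 0.9095.
All moduli strictly greater than 1? No.
Verdict: Not stationary.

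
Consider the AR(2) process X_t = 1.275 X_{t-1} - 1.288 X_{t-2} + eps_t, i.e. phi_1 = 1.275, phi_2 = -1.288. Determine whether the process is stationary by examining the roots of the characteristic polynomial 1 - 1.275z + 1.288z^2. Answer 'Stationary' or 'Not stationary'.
\text{Not stationary}

The AR(p) characteristic polynomial is P(z) = 1 - 1.275z + 1.288z^2.
Stationarity requires all roots to lie outside the unit circle, i.e. |z| > 1 for every root.
Set 1 + (-1.275) z + (1.288) z^2 = 0, i.e. a z^2 + b z + c = 0 with a = 1.288, b = -1.275, c = 1.
Discriminant D = b^2 - 4ac = (-1.275)^2 - 4*(1.288)*1 = 1.625625 - (5.152) = -3.526375.
D < 0, so the roots are the complex-conjugate pair z = (-b +/- i sqrt(-D)) / (2a) = 0.495 +/- 0.729i.
For a conjugate pair |z|^2 = z * conj(z) = (product of roots) = c/a = 1/(1.288) = 0.776398, so |z| = sqrt(0.776398) = 0.8811 for both roots.
Moduli of all roots: 0.8811, 0.8811.
All moduli strictly greater than 1? No.
Verdict: Not stationary.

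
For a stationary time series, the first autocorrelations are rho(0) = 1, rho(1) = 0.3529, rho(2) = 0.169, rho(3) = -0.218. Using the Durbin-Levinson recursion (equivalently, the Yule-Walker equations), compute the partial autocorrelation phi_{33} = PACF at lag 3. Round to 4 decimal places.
\phi_{33} = -0.3350

The PACF at lag k is phi_{kk}, the last component of the solution
to the Yule-Walker system G_k phi = r_k where
  (G_k)_{ij} = rho(|i - j|), (r_k)_i = rho(i), i,j = 1..k.
Equivalently, Durbin-Levinson gives phi_{kk} iteratively:
  phi_{11} = rho(1)
  phi_{kk} = [rho(k) - sum_{j=1..k-1} phi_{k-1,j} rho(k-j)]
            / [1 - sum_{j=1..k-1} phi_{k-1,j} rho(j)],
  phi_{k,j} = phi_{k-1,j} - phi_{kk} phi_{k-1,k-j},  j = 1..k-1.
Step k = 1:
  phi_11 = rho(1) = 0.3529.
Step k = 2:
  phi_22 = [rho(2) - phi_11 rho(1)] / [1 - phi_11 rho(1)] = [0.169 - (0.3529)(0.3529)] / [1 - (0.3529)(0.3529)]
         = 0.04446159 / 0.87546159 = 0.050786.
  Update: phi_21 = phi_11 - phi_22 phi_11 = 0.3529 - (0.050786)(0.3529) = 0.334977.
Step k = 3:
  phi_33 = [rho(3) - phi_21 rho(2) - phi_22 rho(1)] / [1 - phi_21 rho(1) - phi_22 rho(2)]
    numerator   = -0.218 - (0.334977)(0.169) - (0.050786)(0.3529) = -0.29253373
    denominator = 1 - (0.334977)(0.3529) - (0.050786)(0.169) = 0.87320354
  phi_33 = -0.29253373 / 0.87320354 = -0.335.
Therefore phi_{33} = -0.3350.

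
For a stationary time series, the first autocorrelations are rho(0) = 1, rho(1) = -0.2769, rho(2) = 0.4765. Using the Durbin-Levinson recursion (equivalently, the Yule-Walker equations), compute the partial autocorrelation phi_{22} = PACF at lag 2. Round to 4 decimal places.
\phi_{22} = 0.4330

The PACF at lag k is phi_{kk}, the last component of the solution
to the Yule-Walker system G_k phi = r_k where
  (G_k)_{ij} = rho(|i - j|), (r_k)_i = rho(i), i,j = 1..k.
Equivalently, Durbin-Levinson gives phi_{kk} iteratively:
  phi_{11} = rho(1)
  phi_{kk} = [rho(k) - sum_{j=1..k-1} phi_{k-1,j} rho(k-j)]
            / [1 - sum_{j=1..k-1} phi_{k-1,j} rho(j)],
  phi_{k,j} = phi_{k-1,j} - phi_{kk} phi_{k-1,k-j},  j = 1..k-1.
Step k = 1:
  phi_11 = rho(1) = -0.2769.
Step k = 2:
  phi_22 = [rho(2) - phi_11 rho(1)] / [1 - phi_11 rho(1)] = [0.4765 - (-0.2769)(-0.2769)] / [1 - (-0.2769)(-0.2769)]
         = 0.39982639 / 0.92332639 = 0.433.
Therefore phi_{22} = 0.4330.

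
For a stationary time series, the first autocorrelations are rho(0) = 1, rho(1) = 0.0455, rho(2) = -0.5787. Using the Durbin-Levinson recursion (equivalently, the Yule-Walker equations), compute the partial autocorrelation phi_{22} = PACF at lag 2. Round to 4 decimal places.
\phi_{22} = -0.5820

The PACF at lag k is phi_{kk}, the last component of the solution
to the Yule-Walker system G_k phi = r_k where
  (G_k)_{ij} = rho(|i - j|), (r_k)_i = rho(i), i,j = 1..k.
Equivalently, Durbin-Levinson gives phi_{kk} iteratively:
  phi_{11} = rho(1)
  phi_{kk} = [rho(k) - sum_{j=1..k-1} phi_{k-1,j} rho(k-j)]
            / [1 - sum_{j=1..k-1} phi_{k-1,j} rho(j)],
  phi_{k,j} = phi_{k-1,j} - phi_{kk} phi_{k-1,k-j},  j = 1..k-1.
Step k = 1:
  phi_11 = rho(1) = 0.0455.
Step k = 2:
  phi_22 = [rho(2) - phi_11 rho(1)] / [1 - phi_11 rho(1)] = [-0.5787 - (0.0455)(0.0455)] / [1 - (0.0455)(0.0455)]
         = -0.58077025 / 0.99792975 = -0.582.
Therefore phi_{22} = -0.5820.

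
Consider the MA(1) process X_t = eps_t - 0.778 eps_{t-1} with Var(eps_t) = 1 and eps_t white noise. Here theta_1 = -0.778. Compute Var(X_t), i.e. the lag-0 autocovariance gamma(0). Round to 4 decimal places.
\gamma(0) = 1.6053

For an MA(q) process X_t = eps_t + sum_i theta_i eps_{t-i} with
Var(eps_t) = sigma^2, the variance is
  gamma(0) = sigma^2 * (1 + sum_i theta_i^2).
  sum_i theta_i^2 = (-0.778)^2 = 0.605284.
  gamma(0) = 1 * (1 + 0.605284) = 1 * 1.605284 = 1.605284, which rounds to 1.6053.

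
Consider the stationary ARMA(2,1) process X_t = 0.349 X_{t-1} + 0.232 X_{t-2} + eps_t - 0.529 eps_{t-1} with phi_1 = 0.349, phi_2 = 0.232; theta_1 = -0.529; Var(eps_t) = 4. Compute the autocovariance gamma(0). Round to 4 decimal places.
\gamma(0) = 4.2572

Multiply the model equation by X_{t-k} and take expectations. With theta_0 = psi_0 = 1 and psi_j the MA(infinity) weights, this gives
  gamma(k) - sum_i phi_i gamma(k-i) = c_k,
  c_k = sigma^2 * sum_{j=k..q} theta_j psi_{j-k}   (c_k = 0 for k > q),
using gamma(-m) = gamma(m).
psi-weights needed (psi_j = theta_j + sum_i phi_i psi_{j-i}):
  psi_1 = theta_1 + phi_1 = -0.529 + (0.349) = -0.18
Right-hand sides:
  c_0 = sigma^2 (1 + theta_1 psi_1) = 4 * (1 + (-0.529)(-0.18)) = 4 * 1.09522 = 4.38088
  c_1 = sigma^2 theta_1 = 4 * (-0.529) = -2.116
  c_2 = 0
Equations for k = 0, 1, 2 (AR order 2, c_2 = 0):
  (E0) gamma(0) = phi_1 gamma(1) + phi_2 gamma(2) + c_0
  (E1) gamma(1) = phi_1 gamma(0) + phi_2 gamma(1) + c_1
  (E2) gamma(2) = phi_1 gamma(1) + phi_2 gamma(0)
From (E1): gamma(1) = A gamma(0) + B with
  A = phi_1 / (1 - phi_2) = 0.349 / 0.768 = 0.454427,   B = c_1 / (1 - phi_2) = -2.116 / 0.768 = -2.755208.
Insert (E2) into (E0): gamma(0) (1 - phi_2^2) = phi_1 (1 + phi_2) gamma(1) + c_0.
  phi_1 (1 + phi_2) = (0.349)(1.232) = 0.429968,   1 - phi_2^2 = 0.946176.
Replace gamma(1) by A gamma(0) + B and collect gamma(0):
  gamma(0) [0.946176 - (0.429968)(0.454427)] = (0.429968)(-2.755208) + 4.38088
  gamma(0) * 0.750787 = 3.196229
  gamma(0) = 3.196229 / 0.750787 = 4.257172.
Therefore gamma(0) = 4.2572 (to 4 decimal places).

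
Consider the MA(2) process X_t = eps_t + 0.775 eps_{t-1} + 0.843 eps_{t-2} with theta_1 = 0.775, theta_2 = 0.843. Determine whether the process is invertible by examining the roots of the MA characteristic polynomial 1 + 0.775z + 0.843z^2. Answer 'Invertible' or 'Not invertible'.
\text{Invertible}

The MA(q) characteristic polynomial is P(z) = 1 + 0.775z + 0.843z^2.
Invertibility requires all roots to lie outside the unit circle, i.e. |z| > 1 for every root.
Set 1 + (0.775) z + (0.843) z^2 = 0, i.e. a z^2 + b z + c = 0 with a = 0.843, b = 0.775, c = 1.
Discriminant D = b^2 - 4ac = (0.775)^2 - 4*(0.843)*1 = 0.600625 - (3.372) = -2.771375.
D < 0, so the roots are the complex-conjugate pair z = (-b +/- i sqrt(-D)) / (2a) = -0.4597 +/- 0.9874i.
For a conjugate pair |z|^2 = z * conj(z) = (product of roots) = c/a = 1/(0.843) = 1.18624, so |z| = sqrt(1.18624) = 1.0891 for both roots.
Moduli of all roots: 1.0891, 1.0891.
All moduli strictly greater than 1? Yes.
Verdict: Invertible.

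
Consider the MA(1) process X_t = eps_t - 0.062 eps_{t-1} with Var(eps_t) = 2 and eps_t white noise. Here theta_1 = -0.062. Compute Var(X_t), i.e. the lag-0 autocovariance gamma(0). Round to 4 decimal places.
\gamma(0) = 2.0077

For an MA(q) process X_t = eps_t + sum_i theta_i eps_{t-i} with
Var(eps_t) = sigma^2, the variance is
  gamma(0) = sigma^2 * (1 + sum_i theta_i^2).
  sum_i theta_i^2 = (-0.062)^2 = 0.003844.
  gamma(0) = 2 * (1 + 0.003844) = 2 * 1.003844 = 2.007688, which rounds to 2.0077.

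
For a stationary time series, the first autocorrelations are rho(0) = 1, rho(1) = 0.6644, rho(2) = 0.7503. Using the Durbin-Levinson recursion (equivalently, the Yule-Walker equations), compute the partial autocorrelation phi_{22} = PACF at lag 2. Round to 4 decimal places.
\phi_{22} = 0.5530

The PACF at lag k is phi_{kk}, the last component of the solution
to the Yule-Walker system G_k phi = r_k where
  (G_k)_{ij} = rho(|i - j|), (r_k)_i = rho(i), i,j = 1..k.
Equivalently, Durbin-Levinson gives phi_{kk} iteratively:
  phi_{11} = rho(1)
  phi_{kk} = [rho(k) - sum_{j=1..k-1} phi_{k-1,j} rho(k-j)]
            / [1 - sum_{j=1..k-1} phi_{k-1,j} rho(j)],
  phi_{k,j} = phi_{k-1,j} - phi_{kk} phi_{k-1,k-j},  j = 1..k-1.
Step k = 1:
  phi_11 = rho(1) = 0.6644.
Step k = 2:
  phi_22 = [rho(2) - phi_11 rho(1)] / [1 - phi_11 rho(1)] = [0.7503 - (0.6644)(0.6644)] / [1 - (0.6644)(0.6644)]
         = 0.30887264 / 0.55857264 = 0.553.
Therefore phi_{22} = 0.5530.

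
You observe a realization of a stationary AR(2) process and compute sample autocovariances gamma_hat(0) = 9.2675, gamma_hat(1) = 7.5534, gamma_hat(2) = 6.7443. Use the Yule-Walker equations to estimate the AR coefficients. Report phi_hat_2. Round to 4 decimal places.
\hat\phi_{2} = 0.1890

The Yule-Walker equations for an AR(p) process read, in matrix form,
  Gamma_p phi = r_p,   with   (Gamma_p)_{ij} = gamma(|i - j|),
                       (r_p)_i = gamma(i),   i,j = 1..p.
Substitute the sample gammas (Toeplitz matrix and right-hand side of size 2):
  Gamma_p = [[9.2675, 7.5534], [7.5534, 9.2675]]
  r_p     = [7.5534, 6.7443]
Written out:
  9.2675 phi_1 + 7.5534 phi_2 = 7.5534
  7.5534 phi_1 + 9.2675 phi_2 = 6.7443
Solve by Cramer's rule:
  det = gamma(0)^2 - gamma(1)^2 = (9.2675)^2 - (7.5534)^2 = 85.88655625 - 57.05385156 = 28.83270469
  phi_hat_1 = [gamma(1) gamma(0) - gamma(1) gamma(2)] / det = [(7.5534)(9.2675) - (7.5534)(6.7443)] / 28.83270469 = 19.05873888 / 28.83270469 = 0.661
  phi_hat_2 = [gamma(0) gamma(2) - gamma(1)^2] / det = [(9.2675)(6.7443) - (7.5534)^2] / 28.83270469 = 5.44894869 / 28.83270469 = 0.189
So phi_hat = [0.6610, 0.1890].
Therefore phi_hat_2 = 0.1890.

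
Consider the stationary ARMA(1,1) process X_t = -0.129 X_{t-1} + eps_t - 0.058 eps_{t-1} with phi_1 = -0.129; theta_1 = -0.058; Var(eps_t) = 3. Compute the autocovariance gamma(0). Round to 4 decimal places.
\gamma(0) = 3.1067

Multiply the model equation by X_{t-k} and take expectations. With theta_0 = psi_0 = 1 and psi_j the MA(infinity) weights, this gives
  gamma(k) - sum_i phi_i gamma(k-i) = c_k,
  c_k = sigma^2 * sum_{j=k..q} theta_j psi_{j-k}   (c_k = 0 for k > q),
using gamma(-m) = gamma(m).
psi-weights needed (psi_j = theta_j + sum_i phi_i psi_{j-i}):
  psi_1 = theta_1 + phi_1 = -0.058 + (-0.129) = -0.187
Right-hand sides:
  c_0 = sigma^2 (1 + theta_1 psi_1) = 3 * (1 + (-0.058)(-0.187)) = 3 * 1.010846 = 3.032538
  c_1 = sigma^2 theta_1 = 3 * (-0.058) = -0.174
  c_2 = 0
Equations for k = 0 and k = 1 (AR order 1):
  gamma(0) = phi_1 gamma(1) + c_0
  gamma(1) = phi_1 gamma(0) + c_1
Substituting the second into the first: gamma(0) (1 - phi_1^2) = c_0 + phi_1 c_1, so
  gamma(0) = (c_0 + phi_1 c_1) / (1 - phi_1^2) = (3.032538 + (-0.129)(-0.174)) / (1 - (-0.129)^2) = 3.054984 / 0.983359 = 3.106682.
Therefore gamma(0) = 3.1067 (to 4 decimal places).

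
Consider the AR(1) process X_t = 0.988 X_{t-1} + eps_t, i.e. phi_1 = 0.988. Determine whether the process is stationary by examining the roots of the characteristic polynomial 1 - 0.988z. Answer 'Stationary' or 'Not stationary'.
\text{Stationary}

The AR(p) characteristic polynomial is P(z) = 1 - 0.988z.
Stationarity requires all roots to lie outside the unit circle, i.e. |z| > 1 for every root.
This is linear in z: 1 + (-0.988) z = 0  =>  z = -1/(-0.988) = 1.012146,  |z| = 1.012146.
Moduli of all roots: 1.0121.
All moduli strictly greater than 1? Yes.
Verdict: Stationary.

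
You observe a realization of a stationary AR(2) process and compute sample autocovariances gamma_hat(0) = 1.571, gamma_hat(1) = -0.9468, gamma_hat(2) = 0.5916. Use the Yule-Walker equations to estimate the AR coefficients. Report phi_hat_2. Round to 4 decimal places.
\hat\phi_{2} = 0.0210

The Yule-Walker equations for an AR(p) process read, in matrix form,
  Gamma_p phi = r_p,   with   (Gamma_p)_{ij} = gamma(|i - j|),
                       (r_p)_i = gamma(i),   i,j = 1..p.
Substitute the sample gammas (Toeplitz matrix and right-hand side of size 2):
  Gamma_p = [[1.571, -0.9468], [-0.9468, 1.571]]
  r_p     = [-0.9468, 0.5916]
Written out:
  1.571 phi_1 - 0.9468 phi_2 = -0.9468
  -0.9468 phi_1 + 1.571 phi_2 = 0.5916
Solve by Cramer's rule:
  det = gamma(0)^2 - gamma(1)^2 = (1.571)^2 - (-0.9468)^2 = 2.468041 - 0.89643024 = 1.57161076
  phi_hat_1 = [gamma(1) gamma(0) - gamma(1) gamma(2)] / det = [(-0.9468)(1.571) - (-0.9468)(0.5916)] / 1.57161076 = -0.92729592 / 1.57161076 = -0.59
  phi_hat_2 = [gamma(0) gamma(2) - gamma(1)^2] / det = [(1.571)(0.5916) - (-0.9468)^2] / 1.57161076 = 0.03297336 / 1.57161076 = 0.021
So phi_hat = [-0.5900, 0.0210].
Therefore phi_hat_2 = 0.0210.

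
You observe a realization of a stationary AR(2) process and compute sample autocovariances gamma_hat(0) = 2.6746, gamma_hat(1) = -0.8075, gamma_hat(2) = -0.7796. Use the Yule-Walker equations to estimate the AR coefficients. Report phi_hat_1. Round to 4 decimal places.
\hat\phi_{1} = -0.4290

The Yule-Walker equations for an AR(p) process read, in matrix form,
  Gamma_p phi = r_p,   with   (Gamma_p)_{ij} = gamma(|i - j|),
                       (r_p)_i = gamma(i),   i,j = 1..p.
Substitute the sample gammas (Toeplitz matrix and right-hand side of size 2):
  Gamma_p = [[2.6746, -0.8075], [-0.8075, 2.6746]]
  r_p     = [-0.8075, -0.7796]
Written out:
  2.6746 phi_1 - 0.8075 phi_2 = -0.8075
  -0.8075 phi_1 + 2.6746 phi_2 = -0.7796
Solve by Cramer's rule:
  det = gamma(0)^2 - gamma(1)^2 = (2.6746)^2 - (-0.8075)^2 = 7.15348516 - 0.65205625 = 6.50142891
  phi_hat_1 = [gamma(1) gamma(0) - gamma(1) gamma(2)] / det = [(-0.8075)(2.6746) - (-0.8075)(-0.7796)] / 6.50142891 = -2.7892665 / 6.50142891 = -0.429
  phi_hat_2 = [gamma(0) gamma(2) - gamma(1)^2] / det = [(2.6746)(-0.7796) - (-0.8075)^2] / 6.50142891 = -2.73717441 / 6.50142891 = -0.421
So phi_hat = [-0.4290, -0.4210].
Therefore phi_hat_1 = -0.4290.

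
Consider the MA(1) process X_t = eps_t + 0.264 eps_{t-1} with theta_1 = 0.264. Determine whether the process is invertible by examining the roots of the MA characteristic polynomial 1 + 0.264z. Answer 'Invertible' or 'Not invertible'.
\text{Invertible}

The MA(q) characteristic polynomial is P(z) = 1 + 0.264z.
Invertibility requires all roots to lie outside the unit circle, i.e. |z| > 1 for every root.
This is linear in z: 1 + (0.264) z = 0  =>  z = -1/(0.264) = -3.787879,  |z| = 3.787879.
Moduli of all roots: 3.7879.
All moduli strictly greater than 1? Yes.
Verdict: Invertible.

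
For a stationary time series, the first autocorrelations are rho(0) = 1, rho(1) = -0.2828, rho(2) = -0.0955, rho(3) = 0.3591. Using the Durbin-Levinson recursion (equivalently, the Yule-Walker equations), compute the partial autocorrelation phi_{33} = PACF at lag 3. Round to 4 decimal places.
\phi_{33} = 0.3079

The PACF at lag k is phi_{kk}, the last component of the solution
to the Yule-Walker system G_k phi = r_k where
  (G_k)_{ij} = rho(|i - j|), (r_k)_i = rho(i), i,j = 1..k.
Equivalently, Durbin-Levinson gives phi_{kk} iteratively:
  phi_{11} = rho(1)
  phi_{kk} = [rho(k) - sum_{j=1..k-1} phi_{k-1,j} rho(k-j)]
            / [1 - sum_{j=1..k-1} phi_{k-1,j} rho(j)],
  phi_{k,j} = phi_{k-1,j} - phi_{kk} phi_{k-1,k-j},  j = 1..k-1.
Step k = 1:
  phi_11 = rho(1) = -0.2828.
Step k = 2:
  phi_22 = [rho(2) - phi_11 rho(1)] / [1 - phi_11 rho(1)] = [-0.0955 - (-0.2828)(-0.2828)] / [1 - (-0.2828)(-0.2828)]
         = -0.17547584 / 0.92002416 = -0.19073.
  Update: phi_21 = phi_11 - phi_22 phi_11 = -0.2828 - (-0.19073)(-0.2828) = -0.336738.
Step k = 3:
  phi_33 = [rho(3) - phi_21 rho(2) - phi_22 rho(1)] / [1 - phi_21 rho(1) - phi_22 rho(2)]
    numerator   = 0.3591 - (-0.336738)(-0.0955) - (-0.19073)(-0.2828) = 0.27300316
    denominator = 1 - (-0.336738)(-0.2828) - (-0.19073)(-0.0955) = 0.88655572
  phi_33 = 0.27300316 / 0.88655572 = 0.3079.
Therefore phi_{33} = 0.3079.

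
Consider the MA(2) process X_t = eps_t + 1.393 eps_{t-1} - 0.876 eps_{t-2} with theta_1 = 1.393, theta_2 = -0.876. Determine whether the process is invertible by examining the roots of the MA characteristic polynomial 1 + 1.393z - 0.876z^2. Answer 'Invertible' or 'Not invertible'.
\text{Not invertible}

The MA(q) characteristic polynomial is P(z) = 1 + 1.393z - 0.876z^2.
Invertibility requires all roots to lie outside the unit circle, i.e. |z| > 1 for every root.
Set 1 + (1.393) z + (-0.876) z^2 = 0, i.e. a z^2 + b z + c = 0 with a = -0.876, b = 1.393, c = 1.
Discriminant D = b^2 - 4ac = (1.393)^2 - 4*(-0.876)*1 = 1.940449 - (-3.504) = 5.444449.
D >= 0, so the roots are real: z = (-b +/- sqrt(D)) / (2a) = (-1.393 +/- 2.333334) / (-1.752).
  z_1 = (-1.393 + 2.333334) / (-1.752) = -0.5367,   |z_1| = 0.5367.
  z_2 = (-1.393 - 2.333334) / (-1.752) = 2.1269,   |z_2| = 2.1269.
Moduli of all roots: 0.5367, 2.1269.
All moduli strictly greater than 1? No.
Verdict: Not invertible.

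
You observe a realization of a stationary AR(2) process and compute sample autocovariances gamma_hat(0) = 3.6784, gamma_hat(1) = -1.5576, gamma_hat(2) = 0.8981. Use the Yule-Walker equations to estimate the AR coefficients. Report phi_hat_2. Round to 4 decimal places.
\hat\phi_{2} = 0.0790

The Yule-Walker equations for an AR(p) process read, in matrix form,
  Gamma_p phi = r_p,   with   (Gamma_p)_{ij} = gamma(|i - j|),
                       (r_p)_i = gamma(i),   i,j = 1..p.
Substitute the sample gammas (Toeplitz matrix and right-hand side of size 2):
  Gamma_p = [[3.6784, -1.5576], [-1.5576, 3.6784]]
  r_p     = [-1.5576, 0.8981]
Written out:
  3.6784 phi_1 - 1.5576 phi_2 = -1.5576
  -1.5576 phi_1 + 3.6784 phi_2 = 0.8981
Solve by Cramer's rule:
  det = gamma(0)^2 - gamma(1)^2 = (3.6784)^2 - (-1.5576)^2 = 13.53062656 - 2.42611776 = 11.1045088
  phi_hat_1 = [gamma(1) gamma(0) - gamma(1) gamma(2)] / det = [(-1.5576)(3.6784) - (-1.5576)(0.8981)] / 11.1045088 = -4.33059528 / 11.1045088 = -0.39
  phi_hat_2 = [gamma(0) gamma(2) - gamma(1)^2] / det = [(3.6784)(0.8981) - (-1.5576)^2] / 11.1045088 = 0.87745328 / 11.1045088 = 0.079
So phi_hat = [-0.3900, 0.0790].
Therefore phi_hat_2 = 0.0790.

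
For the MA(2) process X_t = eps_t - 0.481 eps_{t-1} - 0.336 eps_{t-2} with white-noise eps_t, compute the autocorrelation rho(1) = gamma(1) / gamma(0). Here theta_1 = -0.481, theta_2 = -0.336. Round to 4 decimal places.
\rho(1) = -0.2376

For an MA(q) process with theta_0 = 1, the autocovariance is
  gamma(k) = sigma^2 * sum_{i=0..q-k} theta_i * theta_{i+k},
and rho(k) = gamma(k) / gamma(0). Sigma^2 cancels.
  numerator   = (1)*(-0.481) + (-0.481)*(-0.336) = -0.319384.
  denominator = (1)^2 + (-0.481)^2 + (-0.336)^2 = 1.344257.
  rho(1) = -0.319384 / 1.344257 = -0.2376.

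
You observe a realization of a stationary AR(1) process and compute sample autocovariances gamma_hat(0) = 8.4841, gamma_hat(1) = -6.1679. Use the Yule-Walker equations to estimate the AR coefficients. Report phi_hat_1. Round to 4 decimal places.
\hat\phi_{1} = -0.7270

The Yule-Walker equations for an AR(p) process read, in matrix form,
  Gamma_p phi = r_p,   with   (Gamma_p)_{ij} = gamma(|i - j|),
                       (r_p)_i = gamma(i),   i,j = 1..p.
Substitute the sample gammas (Toeplitz matrix and right-hand side of size 1):
  Gamma_p = [[8.4841]]
  r_p     = [-6.1679]
With p = 1 this is the single equation gamma(0) phi_1 = gamma(1):
  phi_hat_1 = gamma(1) / gamma(0) = -6.1679 / 8.4841 = -0.7270.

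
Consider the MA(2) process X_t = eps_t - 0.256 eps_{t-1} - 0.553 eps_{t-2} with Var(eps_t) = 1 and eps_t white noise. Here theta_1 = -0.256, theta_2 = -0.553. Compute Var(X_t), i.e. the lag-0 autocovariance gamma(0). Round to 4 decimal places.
\gamma(0) = 1.3713

For an MA(q) process X_t = eps_t + sum_i theta_i eps_{t-i} with
Var(eps_t) = sigma^2, the variance is
  gamma(0) = sigma^2 * (1 + sum_i theta_i^2).
  sum_i theta_i^2 = (-0.256)^2 + (-0.553)^2 = 0.065536 + 0.305809 = 0.371345.
  gamma(0) = 1 * (1 + 0.371345) = 1 * 1.371345 = 1.371345, which rounds to 1.3713.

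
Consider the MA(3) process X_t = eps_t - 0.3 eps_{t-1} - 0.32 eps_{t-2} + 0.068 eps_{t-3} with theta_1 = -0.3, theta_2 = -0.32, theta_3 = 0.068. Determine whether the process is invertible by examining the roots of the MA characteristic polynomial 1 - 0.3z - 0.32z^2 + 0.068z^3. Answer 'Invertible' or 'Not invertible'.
\text{Invertible}

The MA(q) characteristic polynomial is P(z) = 1 - 0.3z - 0.32z^2 + 0.068z^3.
Invertibility requires all roots to lie outside the unit circle, i.e. |z| > 1 for every root.
Degree 3: look for a simple real root z0 first, then factor out (1 - z/z0) and solve the remaining quadratic.
Testing z0 = 5: P(5) = 1 + (-0.3)(5) + (-0.32)(5)^2 + (0.068)(5)^3
  = 1 + (-1.5) + (-8) + (8.5) = 0.  So z_0 = 5 is a root, |z_0| = 5.
Divide out the factor (1 - 0.2 z) = (1 - z/z0) (since 1/z0 = 0.2):
  P(z) = (1 - 0.2 z)(1 + (-0.1) z + (-0.34) z^2)
  [check: z-coef -0.1 - (0.2) = -0.3; z^2-coef -0.34 - (0.2)(-0.1) = -0.32; z^3-coef -(0.2)(-0.34) = 0.068.]
Remaining roots from the quadratic factor 1 + (-0.1) z + (-0.34) z^2:
  Set 1 + (-0.1) z + (-0.34) z^2 = 0, i.e. a z^2 + b z + c = 0 with a = -0.34, b = -0.1, c = 1.
  Discriminant D = b^2 - 4ac = (-0.1)^2 - 4*(-0.34)*1 = 0.01 - (-1.36) = 1.37.
  D >= 0, so the roots are real: z = (-b +/- sqrt(D)) / (2a) = (0.1 +/- 1.17047) / (-0.68).
    z_1 = (0.1 + 1.17047) / (-0.68) = -1.8683,   |z_1| = 1.8683.
    z_2 = (0.1 - 1.17047) / (-0.68) = 1.5742,   |z_2| = 1.5742.
Moduli of all roots: 5.0000, 1.8683, 1.5742.
All moduli strictly greater than 1? Yes.
Verdict: Invertible.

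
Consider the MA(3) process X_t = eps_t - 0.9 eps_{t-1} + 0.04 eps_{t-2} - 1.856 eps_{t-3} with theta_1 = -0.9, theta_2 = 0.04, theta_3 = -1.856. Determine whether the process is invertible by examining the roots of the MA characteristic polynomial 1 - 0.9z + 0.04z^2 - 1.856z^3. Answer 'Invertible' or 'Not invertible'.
\text{Not invertible}

The MA(q) characteristic polynomial is P(z) = 1 - 0.9z + 0.04z^2 - 1.856z^3.
Invertibility requires all roots to lie outside the unit circle, i.e. |z| > 1 for every root.
Degree 3: look for a simple real root z0 first, then factor out (1 - z/z0) and solve the remaining quadratic.
Testing z0 = 0.625: P(0.625) = 1 + (-0.9)(0.625) + (0.04)(0.625)^2 + (-1.856)(0.625)^3
  = 1 + (-0.5625) + (0.015625) + (-0.453125) = 0.  So z_0 = 0.625 is a root, |z_0| = 0.625.
Divide out the factor (1 - 1.6 z) = (1 - z/z0) (since 1/z0 = 1.6):
  P(z) = (1 - 1.6 z)(1 + (0.7) z + (1.16) z^2)
  [check: z-coef 0.7 - (1.6) = -0.9; z^2-coef 1.16 - (1.6)(0.7) = 0.04; z^3-coef -(1.6)(1.16) = -1.856.]
Remaining roots from the quadratic factor 1 + (0.7) z + (1.16) z^2:
  Set 1 + (0.7) z + (1.16) z^2 = 0, i.e. a z^2 + b z + c = 0 with a = 1.16, b = 0.7, c = 1.
  Discriminant D = b^2 - 4ac = (0.7)^2 - 4*(1.16)*1 = 0.49 - (4.64) = -4.15.
  D < 0, so the roots are the complex-conjugate pair z = (-b +/- i sqrt(-D)) / (2a) = -0.3017 +/- 0.8781i.
  For a conjugate pair |z|^2 = z * conj(z) = (product of roots) = c/a = 1/(1.16) = 0.862069, so |z| = sqrt(0.862069) = 0.9285 for both roots.
Moduli of all roots: 0.6250, 0.9285, 0.9285.
All moduli strictly greater than 1? No.
Verdict: Not invertible.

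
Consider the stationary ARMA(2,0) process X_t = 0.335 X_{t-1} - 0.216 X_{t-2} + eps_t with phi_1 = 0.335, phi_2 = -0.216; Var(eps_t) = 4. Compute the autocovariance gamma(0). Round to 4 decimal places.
\gamma(0) = 4.5404

Multiply the model equation by X_{t-k} and take expectations. With theta_0 = psi_0 = 1 and psi_j the MA(infinity) weights, this gives
  gamma(k) - sum_i phi_i gamma(k-i) = c_k,
  c_k = sigma^2 * sum_{j=k..q} theta_j psi_{j-k}   (c_k = 0 for k > q),
using gamma(-m) = gamma(m).
Pure AR (q = 0): c_0 = sigma^2 = 4, c_k = 0 for k >= 1.
Equations for k = 0, 1, 2 (AR order 2, c_2 = 0):
  (E0) gamma(0) = phi_1 gamma(1) + phi_2 gamma(2) + c_0
  (E1) gamma(1) = phi_1 gamma(0) + phi_2 gamma(1) + c_1
  (E2) gamma(2) = phi_1 gamma(1) + phi_2 gamma(0)
From (E1): gamma(1) = A gamma(0) + B with
  A = phi_1 / (1 - phi_2) = 0.335 / 1.216 = 0.275493,   B = c_1 / (1 - phi_2) = 0 / 1.216 = 0.
Insert (E2) into (E0): gamma(0) (1 - phi_2^2) = phi_1 (1 + phi_2) gamma(1) + c_0.
  phi_1 (1 + phi_2) = (0.335)(0.784) = 0.26264,   1 - phi_2^2 = 0.953344.
Replace gamma(1) by A gamma(0) + B and collect gamma(0):
  gamma(0) [0.953344 - (0.26264)(0.275493)] = c_0 = 4
  gamma(0) * 0.880988 = 4
  gamma(0) = 4 / 0.880988 = 4.540355.
Therefore gamma(0) = 4.5404 (to 4 decimal places).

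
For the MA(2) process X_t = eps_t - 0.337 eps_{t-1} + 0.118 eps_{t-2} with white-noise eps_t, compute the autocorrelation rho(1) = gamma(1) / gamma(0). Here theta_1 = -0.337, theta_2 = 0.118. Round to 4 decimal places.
\rho(1) = -0.3342

For an MA(q) process with theta_0 = 1, the autocovariance is
  gamma(k) = sigma^2 * sum_{i=0..q-k} theta_i * theta_{i+k},
and rho(k) = gamma(k) / gamma(0). Sigma^2 cancels.
  numerator   = (1)*(-0.337) + (-0.337)*(0.118) = -0.376766.
  denominator = (1)^2 + (-0.337)^2 + (0.118)^2 = 1.127493.
  rho(1) = -0.376766 / 1.127493 = -0.3342.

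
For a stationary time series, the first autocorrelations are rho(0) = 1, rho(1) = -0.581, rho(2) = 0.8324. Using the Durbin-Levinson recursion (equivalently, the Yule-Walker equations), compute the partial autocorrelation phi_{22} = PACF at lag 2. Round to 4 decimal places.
\phi_{22} = 0.7470

The PACF at lag k is phi_{kk}, the last component of the solution
to the Yule-Walker system G_k phi = r_k where
  (G_k)_{ij} = rho(|i - j|), (r_k)_i = rho(i), i,j = 1..k.
Equivalently, Durbin-Levinson gives phi_{kk} iteratively:
  phi_{11} = rho(1)
  phi_{kk} = [rho(k) - sum_{j=1..k-1} phi_{k-1,j} rho(k-j)]
            / [1 - sum_{j=1..k-1} phi_{k-1,j} rho(j)],
  phi_{k,j} = phi_{k-1,j} - phi_{kk} phi_{k-1,k-j},  j = 1..k-1.
Step k = 1:
  phi_11 = rho(1) = -0.581.
Step k = 2:
  phi_22 = [rho(2) - phi_11 rho(1)] / [1 - phi_11 rho(1)] = [0.8324 - (-0.581)(-0.581)] / [1 - (-0.581)(-0.581)]
         = 0.494839 / 0.662439 = 0.747.
Therefore phi_{22} = 0.7470.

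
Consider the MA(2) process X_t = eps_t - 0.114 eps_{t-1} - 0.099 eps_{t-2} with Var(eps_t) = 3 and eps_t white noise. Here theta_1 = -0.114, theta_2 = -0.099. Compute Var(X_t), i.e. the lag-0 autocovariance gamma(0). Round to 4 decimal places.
\gamma(0) = 3.0684

For an MA(q) process X_t = eps_t + sum_i theta_i eps_{t-i} with
Var(eps_t) = sigma^2, the variance is
  gamma(0) = sigma^2 * (1 + sum_i theta_i^2).
  sum_i theta_i^2 = (-0.114)^2 + (-0.099)^2 = 0.012996 + 0.009801 = 0.022797.
  gamma(0) = 3 * (1 + 0.022797) = 3 * 1.022797 = 3.068391, which rounds to 3.0684.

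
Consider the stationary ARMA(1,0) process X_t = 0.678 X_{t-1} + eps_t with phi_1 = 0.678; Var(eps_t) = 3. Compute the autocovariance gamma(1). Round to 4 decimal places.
\gamma(1) = 3.7645

Multiply the model equation by X_{t-k} and take expectations. With theta_0 = psi_0 = 1 and psi_j the MA(infinity) weights, this gives
  gamma(k) - sum_i phi_i gamma(k-i) = c_k,
  c_k = sigma^2 * sum_{j=k..q} theta_j psi_{j-k}   (c_k = 0 for k > q),
using gamma(-m) = gamma(m).
Pure AR (q = 0): c_0 = sigma^2 = 3, c_k = 0 for k >= 1.
Equations for k = 0 and k = 1 (AR order 1):
  gamma(0) = phi_1 gamma(1) + c_0
  gamma(1) = phi_1 gamma(0) + c_1
Substituting the second into the first: gamma(0) (1 - phi_1^2) = c_0 + phi_1 c_1, so
  gamma(0) = c_0 / (1 - phi_1^2) = 3 / (1 - (0.678)^2) = 3 / 0.540316 = 5.552306.
  gamma(1) = phi_1 gamma(0) = (0.678)(5.552306) = 3.764464.
Therefore gamma(1) = 3.7645 (to 4 decimal places).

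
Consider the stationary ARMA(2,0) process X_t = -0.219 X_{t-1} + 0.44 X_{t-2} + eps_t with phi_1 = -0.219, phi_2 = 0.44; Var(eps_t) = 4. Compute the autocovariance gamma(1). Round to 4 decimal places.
\gamma(1) = -2.2901

Multiply the model equation by X_{t-k} and take expectations. With theta_0 = psi_0 = 1 and psi_j the MA(infinity) weights, this gives
  gamma(k) - sum_i phi_i gamma(k-i) = c_k,
  c_k = sigma^2 * sum_{j=k..q} theta_j psi_{j-k}   (c_k = 0 for k > q),
using gamma(-m) = gamma(m).
Pure AR (q = 0): c_0 = sigma^2 = 4, c_k = 0 for k >= 1.
Equations for k = 0, 1, 2 (AR order 2, c_2 = 0):
  (E0) gamma(0) = phi_1 gamma(1) + phi_2 gamma(2) + c_0
  (E1) gamma(1) = phi_1 gamma(0) + phi_2 gamma(1) + c_1
  (E2) gamma(2) = phi_1 gamma(1) + phi_2 gamma(0)
From (E1): gamma(1) = A gamma(0) + B with
  A = phi_1 / (1 - phi_2) = -0.219 / 0.56 = -0.391071,   B = c_1 / (1 - phi_2) = 0 / 0.56 = 0.
Insert (E2) into (E0): gamma(0) (1 - phi_2^2) = phi_1 (1 + phi_2) gamma(1) + c_0.
  phi_1 (1 + phi_2) = (-0.219)(1.44) = -0.31536,   1 - phi_2^2 = 0.8064.
Replace gamma(1) by A gamma(0) + B and collect gamma(0):
  gamma(0) [0.8064 - (-0.31536)(-0.391071)] = c_0 = 4
  gamma(0) * 0.683072 = 4
  gamma(0) = 4 / 0.683072 = 5.855901.
  gamma(1) = A gamma(0) = (-0.391071)(5.855901) = -2.290075.
Therefore gamma(1) = -2.2901 (to 4 decimal places).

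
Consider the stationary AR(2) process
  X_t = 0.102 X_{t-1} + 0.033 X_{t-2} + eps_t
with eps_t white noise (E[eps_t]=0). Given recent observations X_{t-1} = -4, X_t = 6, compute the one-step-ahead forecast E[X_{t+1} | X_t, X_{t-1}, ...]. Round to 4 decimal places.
E[X_{t+1} \mid \mathcal F_t] = 0.4800

For an AR(p) model X_t = c + sum_i phi_i X_{t-i} + eps_t, the
one-step-ahead conditional mean is
  E[X_{t+1} | X_t, ...] = c + sum_i phi_i X_{t+1-i}.
Substitute known values:
  E[X_{t+1} | ...] = (0.102) * (6) + (0.033) * (-4)
                   = 0.4800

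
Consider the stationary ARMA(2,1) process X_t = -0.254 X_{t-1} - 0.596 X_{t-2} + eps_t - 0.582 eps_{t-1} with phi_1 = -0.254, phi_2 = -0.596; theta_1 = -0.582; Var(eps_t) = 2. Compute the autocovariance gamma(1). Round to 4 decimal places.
\gamma(1) = -1.5012

Multiply the model equation by X_{t-k} and take expectations. With theta_0 = psi_0 = 1 and psi_j the MA(infinity) weights, this gives
  gamma(k) - sum_i phi_i gamma(k-i) = c_k,
  c_k = sigma^2 * sum_{j=k..q} theta_j psi_{j-k}   (c_k = 0 for k > q),
using gamma(-m) = gamma(m).
psi-weights needed (psi_j = theta_j + sum_i phi_i psi_{j-i}):
  psi_1 = theta_1 + phi_1 = -0.582 + (-0.254) = -0.836
Right-hand sides:
  c_0 = sigma^2 (1 + theta_1 psi_1) = 2 * (1 + (-0.582)(-0.836)) = 2 * 1.486552 = 2.973104
  c_1 = sigma^2 theta_1 = 2 * (-0.582) = -1.164
  c_2 = 0
Equations for k = 0, 1, 2 (AR order 2, c_2 = 0):
  (E0) gamma(0) = phi_1 gamma(1) + phi_2 gamma(2) + c_0
  (E1) gamma(1) = phi_1 gamma(0) + phi_2 gamma(1) + c_1
  (E2) gamma(2) = phi_1 gamma(1) + phi_2 gamma(0)
From (E1): gamma(1) = A gamma(0) + B with
  A = phi_1 / (1 - phi_2) = -0.254 / 1.596 = -0.159148,   B = c_1 / (1 - phi_2) = -1.164 / 1.596 = -0.729323.
Insert (E2) into (E0): gamma(0) (1 - phi_2^2) = phi_1 (1 + phi_2) gamma(1) + c_0.
  phi_1 (1 + phi_2) = (-0.254)(0.404) = -0.102616,   1 - phi_2^2 = 0.644784.
Replace gamma(1) by A gamma(0) + B and collect gamma(0):
  gamma(0) [0.644784 - (-0.102616)(-0.159148)] = (-0.102616)(-0.729323) + 2.973104
  gamma(0) * 0.628453 = 3.047944
  gamma(0) = 3.047944 / 0.628453 = 4.849917.
  gamma(1) = A gamma(0) + B = (-0.159148)(4.849917) + (-0.729323) = -1.501177.
Therefore gamma(1) = -1.5012 (to 4 decimal places).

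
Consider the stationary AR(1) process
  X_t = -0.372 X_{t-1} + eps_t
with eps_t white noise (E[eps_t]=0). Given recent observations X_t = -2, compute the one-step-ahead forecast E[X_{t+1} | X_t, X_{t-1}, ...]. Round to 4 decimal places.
E[X_{t+1} \mid \mathcal F_t] = 0.7440

For an AR(p) model X_t = c + sum_i phi_i X_{t-i} + eps_t, the
one-step-ahead conditional mean is
  E[X_{t+1} | X_t, ...] = c + sum_i phi_i X_{t+1-i}.
Substitute known values:
  E[X_{t+1} | ...] = (-0.372) * (-2)
                   = 0.7440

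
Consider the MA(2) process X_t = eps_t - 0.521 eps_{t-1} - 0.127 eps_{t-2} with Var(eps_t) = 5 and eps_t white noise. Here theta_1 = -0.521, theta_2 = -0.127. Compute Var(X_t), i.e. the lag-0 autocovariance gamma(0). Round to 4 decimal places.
\gamma(0) = 6.4379

For an MA(q) process X_t = eps_t + sum_i theta_i eps_{t-i} with
Var(eps_t) = sigma^2, the variance is
  gamma(0) = sigma^2 * (1 + sum_i theta_i^2).
  sum_i theta_i^2 = (-0.521)^2 + (-0.127)^2 = 0.271441 + 0.016129 = 0.28757.
  gamma(0) = 5 * (1 + 0.28757) = 5 * 1.28757 = 6.43785, which rounds to 6.4379.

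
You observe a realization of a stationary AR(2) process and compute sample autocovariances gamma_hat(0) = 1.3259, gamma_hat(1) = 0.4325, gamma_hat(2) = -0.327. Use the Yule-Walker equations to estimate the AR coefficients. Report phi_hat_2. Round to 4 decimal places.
\hat\phi_{2} = -0.3951

The Yule-Walker equations for an AR(p) process read, in matrix form,
  Gamma_p phi = r_p,   with   (Gamma_p)_{ij} = gamma(|i - j|),
                       (r_p)_i = gamma(i),   i,j = 1..p.
Substitute the sample gammas (Toeplitz matrix and right-hand side of size 2):
  Gamma_p = [[1.3259, 0.4325], [0.4325, 1.3259]]
  r_p     = [0.4325, -0.327]
Written out:
  1.3259 phi_1 + 0.4325 phi_2 = 0.4325
  0.4325 phi_1 + 1.3259 phi_2 = -0.327
Solve by Cramer's rule:
  det = gamma(0)^2 - gamma(1)^2 = (1.3259)^2 - (0.4325)^2 = 1.75801081 - 0.18705625 = 1.57095456
  phi_hat_1 = [gamma(1) gamma(0) - gamma(1) gamma(2)] / det = [(0.4325)(1.3259) - (0.4325)(-0.327)] / 1.57095456 = 0.71487925 / 1.57095456 = 0.4551
  phi_hat_2 = [gamma(0) gamma(2) - gamma(1)^2] / det = [(1.3259)(-0.327) - (0.4325)^2] / 1.57095456 = -0.62062555 / 1.57095456 = -0.3951
So phi_hat = [0.4551, -0.3951].
Therefore phi_hat_2 = -0.3951.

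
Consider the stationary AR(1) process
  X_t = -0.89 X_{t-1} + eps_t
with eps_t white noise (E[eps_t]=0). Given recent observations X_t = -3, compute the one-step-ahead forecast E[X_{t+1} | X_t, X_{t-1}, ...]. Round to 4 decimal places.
E[X_{t+1} \mid \mathcal F_t] = 2.6700

For an AR(p) model X_t = c + sum_i phi_i X_{t-i} + eps_t, the
one-step-ahead conditional mean is
  E[X_{t+1} | X_t, ...] = c + sum_i phi_i X_{t+1-i}.
Substitute known values:
  E[X_{t+1} | ...] = (-0.89) * (-3)
                   = 2.6700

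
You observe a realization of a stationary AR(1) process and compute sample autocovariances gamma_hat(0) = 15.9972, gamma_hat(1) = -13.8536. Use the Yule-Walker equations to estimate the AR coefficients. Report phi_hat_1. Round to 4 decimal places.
\hat\phi_{1} = -0.8660

The Yule-Walker equations for an AR(p) process read, in matrix form,
  Gamma_p phi = r_p,   with   (Gamma_p)_{ij} = gamma(|i - j|),
                       (r_p)_i = gamma(i),   i,j = 1..p.
Substitute the sample gammas (Toeplitz matrix and right-hand side of size 1):
  Gamma_p = [[15.9972]]
  r_p     = [-13.8536]
With p = 1 this is the single equation gamma(0) phi_1 = gamma(1):
  phi_hat_1 = gamma(1) / gamma(0) = -13.8536 / 15.9972 = -0.8660.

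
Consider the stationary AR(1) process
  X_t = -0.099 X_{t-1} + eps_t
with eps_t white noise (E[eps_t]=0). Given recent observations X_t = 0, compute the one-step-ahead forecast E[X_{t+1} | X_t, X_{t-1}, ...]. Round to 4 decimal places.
E[X_{t+1} \mid \mathcal F_t] = 0.0000

For an AR(p) model X_t = c + sum_i phi_i X_{t-i} + eps_t, the
one-step-ahead conditional mean is
  E[X_{t+1} | X_t, ...] = c + sum_i phi_i X_{t+1-i}.
Substitute known values:
  E[X_{t+1} | ...] = (-0.099) * (0)
                   = 0.0000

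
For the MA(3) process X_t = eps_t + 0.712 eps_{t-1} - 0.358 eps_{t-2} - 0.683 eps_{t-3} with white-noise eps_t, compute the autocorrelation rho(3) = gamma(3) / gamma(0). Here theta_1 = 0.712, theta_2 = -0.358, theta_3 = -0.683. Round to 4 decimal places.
\rho(3) = -0.3250

For an MA(q) process with theta_0 = 1, the autocovariance is
  gamma(k) = sigma^2 * sum_{i=0..q-k} theta_i * theta_{i+k},
and rho(k) = gamma(k) / gamma(0). Sigma^2 cancels.
  numerator   = (1)*(-0.683) = -0.683.
  denominator = (1)^2 + (0.712)^2 + (-0.358)^2 + (-0.683)^2 = 2.101597.
  rho(3) = -0.683 / 2.101597 = -0.3250.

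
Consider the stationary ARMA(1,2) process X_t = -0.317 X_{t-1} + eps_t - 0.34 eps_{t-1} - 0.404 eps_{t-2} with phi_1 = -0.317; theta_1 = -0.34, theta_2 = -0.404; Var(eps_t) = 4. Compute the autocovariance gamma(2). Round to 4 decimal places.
\gamma(2) = -0.9289

Multiply the model equation by X_{t-k} and take expectations. With theta_0 = psi_0 = 1 and psi_j the MA(infinity) weights, this gives
  gamma(k) - sum_i phi_i gamma(k-i) = c_k,
  c_k = sigma^2 * sum_{j=k..q} theta_j psi_{j-k}   (c_k = 0 for k > q),
using gamma(-m) = gamma(m).
psi-weights needed (psi_j = theta_j + sum_i phi_i psi_{j-i}):
  psi_1 = theta_1 + phi_1 = -0.34 + (-0.317) = -0.657
  psi_2 = theta_2 + phi_1 psi_1 = -0.404 + (-0.317)(-0.657) = -0.195731
Right-hand sides:
  c_0 = sigma^2 (1 + theta_1 psi_1 + theta_2 psi_2) = 4 * (1 + (-0.34)(-0.657) + (-0.404)(-0.195731)) = 4 * 1.302455 = 5.209821
  c_1 = sigma^2 (theta_1 + theta_2 psi_1) = 4 * (-0.34 + (-0.404)(-0.657)) = -0.298288
  c_2 = sigma^2 theta_2 = 4 * (-0.404) = -1.616
Equations for k = 0 and k = 1 (AR order 1):
  gamma(0) = phi_1 gamma(1) + c_0
  gamma(1) = phi_1 gamma(0) + c_1
Substituting the second into the first: gamma(0) (1 - phi_1^2) = c_0 + phi_1 c_1, so
  gamma(0) = (c_0 + phi_1 c_1) / (1 - phi_1^2) = (5.209821 + (-0.317)(-0.298288)) / (1 - (-0.317)^2) = 5.304379 / 0.899511 = 5.896958.
  gamma(1) = phi_1 gamma(0) + c_1 = (-0.317)(5.896958) + (-0.298288) = -2.167624.
For k = 2: gamma(2) = phi_1 gamma(1) + c_2
  = (-0.317)(-2.167624) + (-1.616) = -0.928863.
Therefore gamma(2) = -0.9289 (to 4 decimal places).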